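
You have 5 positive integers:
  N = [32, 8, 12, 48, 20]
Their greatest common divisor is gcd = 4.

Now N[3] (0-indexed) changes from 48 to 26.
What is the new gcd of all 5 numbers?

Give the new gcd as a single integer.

Answer: 2

Derivation:
Numbers: [32, 8, 12, 48, 20], gcd = 4
Change: index 3, 48 -> 26
gcd of the OTHER numbers (without index 3): gcd([32, 8, 12, 20]) = 4
New gcd = gcd(g_others, new_val) = gcd(4, 26) = 2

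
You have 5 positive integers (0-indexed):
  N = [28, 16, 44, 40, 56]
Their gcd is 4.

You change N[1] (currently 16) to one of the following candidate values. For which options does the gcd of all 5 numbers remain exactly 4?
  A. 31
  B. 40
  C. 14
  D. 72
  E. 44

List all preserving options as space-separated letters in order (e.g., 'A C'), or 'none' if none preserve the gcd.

Answer: B D E

Derivation:
Old gcd = 4; gcd of others (without N[1]) = 4
New gcd for candidate v: gcd(4, v). Preserves old gcd iff gcd(4, v) = 4.
  Option A: v=31, gcd(4,31)=1 -> changes
  Option B: v=40, gcd(4,40)=4 -> preserves
  Option C: v=14, gcd(4,14)=2 -> changes
  Option D: v=72, gcd(4,72)=4 -> preserves
  Option E: v=44, gcd(4,44)=4 -> preserves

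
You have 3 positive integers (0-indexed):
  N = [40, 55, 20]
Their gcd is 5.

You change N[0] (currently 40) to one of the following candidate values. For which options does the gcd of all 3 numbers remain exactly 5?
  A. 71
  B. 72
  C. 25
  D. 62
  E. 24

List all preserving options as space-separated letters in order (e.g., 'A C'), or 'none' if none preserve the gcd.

Old gcd = 5; gcd of others (without N[0]) = 5
New gcd for candidate v: gcd(5, v). Preserves old gcd iff gcd(5, v) = 5.
  Option A: v=71, gcd(5,71)=1 -> changes
  Option B: v=72, gcd(5,72)=1 -> changes
  Option C: v=25, gcd(5,25)=5 -> preserves
  Option D: v=62, gcd(5,62)=1 -> changes
  Option E: v=24, gcd(5,24)=1 -> changes

Answer: C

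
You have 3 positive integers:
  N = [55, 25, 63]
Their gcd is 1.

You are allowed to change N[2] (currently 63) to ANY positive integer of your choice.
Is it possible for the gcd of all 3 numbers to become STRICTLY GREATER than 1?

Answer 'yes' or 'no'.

Current gcd = 1
gcd of all OTHER numbers (without N[2]=63): gcd([55, 25]) = 5
The new gcd after any change is gcd(5, new_value).
This can be at most 5.
Since 5 > old gcd 1, the gcd CAN increase (e.g., set N[2] = 5).

Answer: yes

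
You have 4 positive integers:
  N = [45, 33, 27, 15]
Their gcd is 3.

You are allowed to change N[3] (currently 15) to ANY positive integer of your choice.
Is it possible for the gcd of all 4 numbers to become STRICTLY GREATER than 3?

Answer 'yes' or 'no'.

Answer: no

Derivation:
Current gcd = 3
gcd of all OTHER numbers (without N[3]=15): gcd([45, 33, 27]) = 3
The new gcd after any change is gcd(3, new_value).
This can be at most 3.
Since 3 = old gcd 3, the gcd can only stay the same or decrease.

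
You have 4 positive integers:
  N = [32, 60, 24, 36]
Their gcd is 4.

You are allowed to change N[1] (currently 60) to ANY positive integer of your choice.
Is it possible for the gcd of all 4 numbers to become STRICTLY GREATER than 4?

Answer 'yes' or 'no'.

Answer: no

Derivation:
Current gcd = 4
gcd of all OTHER numbers (without N[1]=60): gcd([32, 24, 36]) = 4
The new gcd after any change is gcd(4, new_value).
This can be at most 4.
Since 4 = old gcd 4, the gcd can only stay the same or decrease.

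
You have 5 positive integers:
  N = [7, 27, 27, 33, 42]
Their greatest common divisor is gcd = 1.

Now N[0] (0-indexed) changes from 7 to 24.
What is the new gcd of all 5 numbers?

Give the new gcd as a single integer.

Numbers: [7, 27, 27, 33, 42], gcd = 1
Change: index 0, 7 -> 24
gcd of the OTHER numbers (without index 0): gcd([27, 27, 33, 42]) = 3
New gcd = gcd(g_others, new_val) = gcd(3, 24) = 3

Answer: 3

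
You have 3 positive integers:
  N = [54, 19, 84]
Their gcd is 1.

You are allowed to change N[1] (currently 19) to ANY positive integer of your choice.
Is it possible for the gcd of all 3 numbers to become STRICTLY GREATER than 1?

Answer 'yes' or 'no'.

Answer: yes

Derivation:
Current gcd = 1
gcd of all OTHER numbers (without N[1]=19): gcd([54, 84]) = 6
The new gcd after any change is gcd(6, new_value).
This can be at most 6.
Since 6 > old gcd 1, the gcd CAN increase (e.g., set N[1] = 6).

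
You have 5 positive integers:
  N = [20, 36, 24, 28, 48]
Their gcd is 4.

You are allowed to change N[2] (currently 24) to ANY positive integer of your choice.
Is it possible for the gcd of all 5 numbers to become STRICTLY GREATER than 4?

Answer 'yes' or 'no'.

Current gcd = 4
gcd of all OTHER numbers (without N[2]=24): gcd([20, 36, 28, 48]) = 4
The new gcd after any change is gcd(4, new_value).
This can be at most 4.
Since 4 = old gcd 4, the gcd can only stay the same or decrease.

Answer: no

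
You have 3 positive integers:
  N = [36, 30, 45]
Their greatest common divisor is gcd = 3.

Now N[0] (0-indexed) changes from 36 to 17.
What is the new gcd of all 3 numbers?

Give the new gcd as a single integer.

Answer: 1

Derivation:
Numbers: [36, 30, 45], gcd = 3
Change: index 0, 36 -> 17
gcd of the OTHER numbers (without index 0): gcd([30, 45]) = 15
New gcd = gcd(g_others, new_val) = gcd(15, 17) = 1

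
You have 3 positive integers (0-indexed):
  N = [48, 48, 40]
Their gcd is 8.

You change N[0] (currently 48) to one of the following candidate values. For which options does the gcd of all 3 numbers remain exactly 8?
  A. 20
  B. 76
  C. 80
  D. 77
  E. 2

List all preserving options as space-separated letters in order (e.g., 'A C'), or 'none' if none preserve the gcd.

Old gcd = 8; gcd of others (without N[0]) = 8
New gcd for candidate v: gcd(8, v). Preserves old gcd iff gcd(8, v) = 8.
  Option A: v=20, gcd(8,20)=4 -> changes
  Option B: v=76, gcd(8,76)=4 -> changes
  Option C: v=80, gcd(8,80)=8 -> preserves
  Option D: v=77, gcd(8,77)=1 -> changes
  Option E: v=2, gcd(8,2)=2 -> changes

Answer: C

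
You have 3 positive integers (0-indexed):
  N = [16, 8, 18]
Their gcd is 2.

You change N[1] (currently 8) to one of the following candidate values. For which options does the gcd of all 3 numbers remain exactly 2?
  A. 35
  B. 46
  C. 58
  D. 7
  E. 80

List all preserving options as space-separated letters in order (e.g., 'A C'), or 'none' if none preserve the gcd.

Answer: B C E

Derivation:
Old gcd = 2; gcd of others (without N[1]) = 2
New gcd for candidate v: gcd(2, v). Preserves old gcd iff gcd(2, v) = 2.
  Option A: v=35, gcd(2,35)=1 -> changes
  Option B: v=46, gcd(2,46)=2 -> preserves
  Option C: v=58, gcd(2,58)=2 -> preserves
  Option D: v=7, gcd(2,7)=1 -> changes
  Option E: v=80, gcd(2,80)=2 -> preserves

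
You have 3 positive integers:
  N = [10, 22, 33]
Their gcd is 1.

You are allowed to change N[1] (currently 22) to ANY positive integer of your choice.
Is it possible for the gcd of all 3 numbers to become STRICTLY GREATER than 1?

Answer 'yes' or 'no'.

Answer: no

Derivation:
Current gcd = 1
gcd of all OTHER numbers (without N[1]=22): gcd([10, 33]) = 1
The new gcd after any change is gcd(1, new_value).
This can be at most 1.
Since 1 = old gcd 1, the gcd can only stay the same or decrease.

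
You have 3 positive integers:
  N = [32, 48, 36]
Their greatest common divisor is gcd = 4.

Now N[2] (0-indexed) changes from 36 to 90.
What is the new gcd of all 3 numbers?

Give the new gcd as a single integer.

Numbers: [32, 48, 36], gcd = 4
Change: index 2, 36 -> 90
gcd of the OTHER numbers (without index 2): gcd([32, 48]) = 16
New gcd = gcd(g_others, new_val) = gcd(16, 90) = 2

Answer: 2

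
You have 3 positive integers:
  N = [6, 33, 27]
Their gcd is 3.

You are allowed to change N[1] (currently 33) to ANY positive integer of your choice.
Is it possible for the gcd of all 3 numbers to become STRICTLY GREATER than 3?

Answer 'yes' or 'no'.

Answer: no

Derivation:
Current gcd = 3
gcd of all OTHER numbers (without N[1]=33): gcd([6, 27]) = 3
The new gcd after any change is gcd(3, new_value).
This can be at most 3.
Since 3 = old gcd 3, the gcd can only stay the same or decrease.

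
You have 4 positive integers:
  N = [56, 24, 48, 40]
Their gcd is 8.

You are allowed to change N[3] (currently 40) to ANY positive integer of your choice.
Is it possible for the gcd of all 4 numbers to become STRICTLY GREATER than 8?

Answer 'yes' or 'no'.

Answer: no

Derivation:
Current gcd = 8
gcd of all OTHER numbers (without N[3]=40): gcd([56, 24, 48]) = 8
The new gcd after any change is gcd(8, new_value).
This can be at most 8.
Since 8 = old gcd 8, the gcd can only stay the same or decrease.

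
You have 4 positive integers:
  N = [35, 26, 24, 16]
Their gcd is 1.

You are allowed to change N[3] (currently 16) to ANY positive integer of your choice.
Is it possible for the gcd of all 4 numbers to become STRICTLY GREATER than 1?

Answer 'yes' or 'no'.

Answer: no

Derivation:
Current gcd = 1
gcd of all OTHER numbers (without N[3]=16): gcd([35, 26, 24]) = 1
The new gcd after any change is gcd(1, new_value).
This can be at most 1.
Since 1 = old gcd 1, the gcd can only stay the same or decrease.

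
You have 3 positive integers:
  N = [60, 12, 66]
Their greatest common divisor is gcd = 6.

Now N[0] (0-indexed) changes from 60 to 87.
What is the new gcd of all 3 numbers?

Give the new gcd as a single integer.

Answer: 3

Derivation:
Numbers: [60, 12, 66], gcd = 6
Change: index 0, 60 -> 87
gcd of the OTHER numbers (without index 0): gcd([12, 66]) = 6
New gcd = gcd(g_others, new_val) = gcd(6, 87) = 3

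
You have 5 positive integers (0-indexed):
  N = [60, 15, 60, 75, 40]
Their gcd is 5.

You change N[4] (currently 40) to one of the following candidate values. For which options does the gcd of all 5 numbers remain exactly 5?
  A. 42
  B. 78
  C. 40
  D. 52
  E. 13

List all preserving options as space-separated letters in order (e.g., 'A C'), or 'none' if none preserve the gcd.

Answer: C

Derivation:
Old gcd = 5; gcd of others (without N[4]) = 15
New gcd for candidate v: gcd(15, v). Preserves old gcd iff gcd(15, v) = 5.
  Option A: v=42, gcd(15,42)=3 -> changes
  Option B: v=78, gcd(15,78)=3 -> changes
  Option C: v=40, gcd(15,40)=5 -> preserves
  Option D: v=52, gcd(15,52)=1 -> changes
  Option E: v=13, gcd(15,13)=1 -> changes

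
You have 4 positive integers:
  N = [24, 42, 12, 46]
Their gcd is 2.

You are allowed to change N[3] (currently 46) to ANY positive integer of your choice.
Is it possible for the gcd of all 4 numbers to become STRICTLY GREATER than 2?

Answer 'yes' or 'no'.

Answer: yes

Derivation:
Current gcd = 2
gcd of all OTHER numbers (without N[3]=46): gcd([24, 42, 12]) = 6
The new gcd after any change is gcd(6, new_value).
This can be at most 6.
Since 6 > old gcd 2, the gcd CAN increase (e.g., set N[3] = 6).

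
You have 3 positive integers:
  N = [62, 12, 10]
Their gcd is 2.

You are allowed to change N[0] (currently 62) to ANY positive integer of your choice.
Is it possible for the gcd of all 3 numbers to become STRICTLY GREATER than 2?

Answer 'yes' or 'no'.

Answer: no

Derivation:
Current gcd = 2
gcd of all OTHER numbers (without N[0]=62): gcd([12, 10]) = 2
The new gcd after any change is gcd(2, new_value).
This can be at most 2.
Since 2 = old gcd 2, the gcd can only stay the same or decrease.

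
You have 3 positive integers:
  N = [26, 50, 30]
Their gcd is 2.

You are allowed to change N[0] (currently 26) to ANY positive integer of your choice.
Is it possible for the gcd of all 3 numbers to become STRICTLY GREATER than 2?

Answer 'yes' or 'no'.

Answer: yes

Derivation:
Current gcd = 2
gcd of all OTHER numbers (without N[0]=26): gcd([50, 30]) = 10
The new gcd after any change is gcd(10, new_value).
This can be at most 10.
Since 10 > old gcd 2, the gcd CAN increase (e.g., set N[0] = 10).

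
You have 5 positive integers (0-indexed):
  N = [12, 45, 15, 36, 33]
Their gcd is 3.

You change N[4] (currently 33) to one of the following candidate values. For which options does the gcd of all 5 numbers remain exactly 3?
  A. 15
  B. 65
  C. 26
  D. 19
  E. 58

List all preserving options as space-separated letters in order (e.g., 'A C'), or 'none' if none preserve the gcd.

Old gcd = 3; gcd of others (without N[4]) = 3
New gcd for candidate v: gcd(3, v). Preserves old gcd iff gcd(3, v) = 3.
  Option A: v=15, gcd(3,15)=3 -> preserves
  Option B: v=65, gcd(3,65)=1 -> changes
  Option C: v=26, gcd(3,26)=1 -> changes
  Option D: v=19, gcd(3,19)=1 -> changes
  Option E: v=58, gcd(3,58)=1 -> changes

Answer: A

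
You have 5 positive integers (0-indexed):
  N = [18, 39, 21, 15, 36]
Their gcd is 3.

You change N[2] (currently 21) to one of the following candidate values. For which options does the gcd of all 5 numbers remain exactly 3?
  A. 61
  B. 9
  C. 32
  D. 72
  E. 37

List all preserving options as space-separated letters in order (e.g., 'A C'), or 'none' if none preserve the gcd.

Answer: B D

Derivation:
Old gcd = 3; gcd of others (without N[2]) = 3
New gcd for candidate v: gcd(3, v). Preserves old gcd iff gcd(3, v) = 3.
  Option A: v=61, gcd(3,61)=1 -> changes
  Option B: v=9, gcd(3,9)=3 -> preserves
  Option C: v=32, gcd(3,32)=1 -> changes
  Option D: v=72, gcd(3,72)=3 -> preserves
  Option E: v=37, gcd(3,37)=1 -> changes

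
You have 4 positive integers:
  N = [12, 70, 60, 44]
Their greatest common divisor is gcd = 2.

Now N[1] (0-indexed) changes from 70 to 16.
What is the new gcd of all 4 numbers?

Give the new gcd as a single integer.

Numbers: [12, 70, 60, 44], gcd = 2
Change: index 1, 70 -> 16
gcd of the OTHER numbers (without index 1): gcd([12, 60, 44]) = 4
New gcd = gcd(g_others, new_val) = gcd(4, 16) = 4

Answer: 4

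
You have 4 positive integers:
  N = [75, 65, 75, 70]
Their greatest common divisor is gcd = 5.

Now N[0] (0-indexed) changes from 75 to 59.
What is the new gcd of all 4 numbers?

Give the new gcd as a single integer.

Numbers: [75, 65, 75, 70], gcd = 5
Change: index 0, 75 -> 59
gcd of the OTHER numbers (without index 0): gcd([65, 75, 70]) = 5
New gcd = gcd(g_others, new_val) = gcd(5, 59) = 1

Answer: 1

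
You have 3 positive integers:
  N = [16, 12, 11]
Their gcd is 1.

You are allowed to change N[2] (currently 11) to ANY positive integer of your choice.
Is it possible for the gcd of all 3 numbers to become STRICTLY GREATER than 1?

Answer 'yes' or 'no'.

Answer: yes

Derivation:
Current gcd = 1
gcd of all OTHER numbers (without N[2]=11): gcd([16, 12]) = 4
The new gcd after any change is gcd(4, new_value).
This can be at most 4.
Since 4 > old gcd 1, the gcd CAN increase (e.g., set N[2] = 4).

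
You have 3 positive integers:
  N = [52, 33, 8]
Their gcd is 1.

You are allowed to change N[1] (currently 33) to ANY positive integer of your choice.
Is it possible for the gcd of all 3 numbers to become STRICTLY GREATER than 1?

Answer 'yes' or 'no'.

Answer: yes

Derivation:
Current gcd = 1
gcd of all OTHER numbers (without N[1]=33): gcd([52, 8]) = 4
The new gcd after any change is gcd(4, new_value).
This can be at most 4.
Since 4 > old gcd 1, the gcd CAN increase (e.g., set N[1] = 4).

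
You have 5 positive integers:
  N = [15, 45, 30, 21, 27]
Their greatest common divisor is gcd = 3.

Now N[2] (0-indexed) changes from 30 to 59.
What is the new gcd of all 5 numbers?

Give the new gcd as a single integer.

Numbers: [15, 45, 30, 21, 27], gcd = 3
Change: index 2, 30 -> 59
gcd of the OTHER numbers (without index 2): gcd([15, 45, 21, 27]) = 3
New gcd = gcd(g_others, new_val) = gcd(3, 59) = 1

Answer: 1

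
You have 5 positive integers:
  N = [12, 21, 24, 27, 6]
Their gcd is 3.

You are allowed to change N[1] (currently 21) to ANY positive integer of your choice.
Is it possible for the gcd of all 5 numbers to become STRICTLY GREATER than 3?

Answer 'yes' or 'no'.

Answer: no

Derivation:
Current gcd = 3
gcd of all OTHER numbers (without N[1]=21): gcd([12, 24, 27, 6]) = 3
The new gcd after any change is gcd(3, new_value).
This can be at most 3.
Since 3 = old gcd 3, the gcd can only stay the same or decrease.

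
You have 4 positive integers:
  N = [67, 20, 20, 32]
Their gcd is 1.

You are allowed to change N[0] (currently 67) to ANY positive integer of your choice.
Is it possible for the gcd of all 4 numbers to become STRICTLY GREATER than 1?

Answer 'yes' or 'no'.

Current gcd = 1
gcd of all OTHER numbers (without N[0]=67): gcd([20, 20, 32]) = 4
The new gcd after any change is gcd(4, new_value).
This can be at most 4.
Since 4 > old gcd 1, the gcd CAN increase (e.g., set N[0] = 4).

Answer: yes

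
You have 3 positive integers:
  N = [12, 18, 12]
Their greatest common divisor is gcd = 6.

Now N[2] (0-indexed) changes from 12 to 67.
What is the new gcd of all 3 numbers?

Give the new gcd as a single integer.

Answer: 1

Derivation:
Numbers: [12, 18, 12], gcd = 6
Change: index 2, 12 -> 67
gcd of the OTHER numbers (without index 2): gcd([12, 18]) = 6
New gcd = gcd(g_others, new_val) = gcd(6, 67) = 1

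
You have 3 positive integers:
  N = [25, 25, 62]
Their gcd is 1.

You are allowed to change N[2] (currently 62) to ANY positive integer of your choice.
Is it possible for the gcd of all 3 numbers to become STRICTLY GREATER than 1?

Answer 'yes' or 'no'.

Current gcd = 1
gcd of all OTHER numbers (without N[2]=62): gcd([25, 25]) = 25
The new gcd after any change is gcd(25, new_value).
This can be at most 25.
Since 25 > old gcd 1, the gcd CAN increase (e.g., set N[2] = 25).

Answer: yes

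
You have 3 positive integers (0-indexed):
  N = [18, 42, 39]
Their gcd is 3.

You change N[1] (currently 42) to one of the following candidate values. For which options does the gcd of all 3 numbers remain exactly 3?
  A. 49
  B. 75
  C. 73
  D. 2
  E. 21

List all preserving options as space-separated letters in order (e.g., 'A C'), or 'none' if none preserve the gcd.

Answer: B E

Derivation:
Old gcd = 3; gcd of others (without N[1]) = 3
New gcd for candidate v: gcd(3, v). Preserves old gcd iff gcd(3, v) = 3.
  Option A: v=49, gcd(3,49)=1 -> changes
  Option B: v=75, gcd(3,75)=3 -> preserves
  Option C: v=73, gcd(3,73)=1 -> changes
  Option D: v=2, gcd(3,2)=1 -> changes
  Option E: v=21, gcd(3,21)=3 -> preserves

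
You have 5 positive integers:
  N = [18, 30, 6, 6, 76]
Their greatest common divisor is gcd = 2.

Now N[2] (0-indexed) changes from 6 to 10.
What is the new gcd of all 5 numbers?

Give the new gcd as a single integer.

Numbers: [18, 30, 6, 6, 76], gcd = 2
Change: index 2, 6 -> 10
gcd of the OTHER numbers (without index 2): gcd([18, 30, 6, 76]) = 2
New gcd = gcd(g_others, new_val) = gcd(2, 10) = 2

Answer: 2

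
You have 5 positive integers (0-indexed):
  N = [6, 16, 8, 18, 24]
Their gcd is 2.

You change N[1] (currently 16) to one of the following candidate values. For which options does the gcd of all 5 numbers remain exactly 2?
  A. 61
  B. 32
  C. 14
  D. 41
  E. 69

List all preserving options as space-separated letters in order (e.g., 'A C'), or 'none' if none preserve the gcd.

Answer: B C

Derivation:
Old gcd = 2; gcd of others (without N[1]) = 2
New gcd for candidate v: gcd(2, v). Preserves old gcd iff gcd(2, v) = 2.
  Option A: v=61, gcd(2,61)=1 -> changes
  Option B: v=32, gcd(2,32)=2 -> preserves
  Option C: v=14, gcd(2,14)=2 -> preserves
  Option D: v=41, gcd(2,41)=1 -> changes
  Option E: v=69, gcd(2,69)=1 -> changes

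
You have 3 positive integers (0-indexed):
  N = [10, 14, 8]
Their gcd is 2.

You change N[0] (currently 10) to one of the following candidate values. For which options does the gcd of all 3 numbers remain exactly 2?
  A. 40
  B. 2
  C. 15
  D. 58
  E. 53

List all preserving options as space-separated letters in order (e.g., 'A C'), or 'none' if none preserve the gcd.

Answer: A B D

Derivation:
Old gcd = 2; gcd of others (without N[0]) = 2
New gcd for candidate v: gcd(2, v). Preserves old gcd iff gcd(2, v) = 2.
  Option A: v=40, gcd(2,40)=2 -> preserves
  Option B: v=2, gcd(2,2)=2 -> preserves
  Option C: v=15, gcd(2,15)=1 -> changes
  Option D: v=58, gcd(2,58)=2 -> preserves
  Option E: v=53, gcd(2,53)=1 -> changes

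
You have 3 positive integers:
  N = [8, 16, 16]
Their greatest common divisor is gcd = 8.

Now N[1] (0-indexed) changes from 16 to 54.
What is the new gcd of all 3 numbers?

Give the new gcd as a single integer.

Numbers: [8, 16, 16], gcd = 8
Change: index 1, 16 -> 54
gcd of the OTHER numbers (without index 1): gcd([8, 16]) = 8
New gcd = gcd(g_others, new_val) = gcd(8, 54) = 2

Answer: 2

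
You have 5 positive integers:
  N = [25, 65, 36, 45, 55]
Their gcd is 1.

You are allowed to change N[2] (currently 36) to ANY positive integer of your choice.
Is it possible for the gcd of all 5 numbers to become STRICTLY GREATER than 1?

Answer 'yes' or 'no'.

Current gcd = 1
gcd of all OTHER numbers (without N[2]=36): gcd([25, 65, 45, 55]) = 5
The new gcd after any change is gcd(5, new_value).
This can be at most 5.
Since 5 > old gcd 1, the gcd CAN increase (e.g., set N[2] = 5).

Answer: yes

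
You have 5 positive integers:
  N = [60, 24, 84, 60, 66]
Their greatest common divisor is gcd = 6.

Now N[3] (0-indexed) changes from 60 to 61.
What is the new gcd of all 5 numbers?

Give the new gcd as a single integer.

Numbers: [60, 24, 84, 60, 66], gcd = 6
Change: index 3, 60 -> 61
gcd of the OTHER numbers (without index 3): gcd([60, 24, 84, 66]) = 6
New gcd = gcd(g_others, new_val) = gcd(6, 61) = 1

Answer: 1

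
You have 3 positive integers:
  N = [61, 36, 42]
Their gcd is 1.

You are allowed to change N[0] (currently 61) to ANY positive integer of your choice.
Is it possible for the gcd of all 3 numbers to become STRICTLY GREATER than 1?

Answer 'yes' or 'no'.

Answer: yes

Derivation:
Current gcd = 1
gcd of all OTHER numbers (without N[0]=61): gcd([36, 42]) = 6
The new gcd after any change is gcd(6, new_value).
This can be at most 6.
Since 6 > old gcd 1, the gcd CAN increase (e.g., set N[0] = 6).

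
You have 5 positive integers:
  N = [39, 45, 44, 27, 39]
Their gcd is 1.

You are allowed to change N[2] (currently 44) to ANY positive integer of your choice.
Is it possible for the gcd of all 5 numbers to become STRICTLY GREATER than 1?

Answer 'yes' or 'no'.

Current gcd = 1
gcd of all OTHER numbers (without N[2]=44): gcd([39, 45, 27, 39]) = 3
The new gcd after any change is gcd(3, new_value).
This can be at most 3.
Since 3 > old gcd 1, the gcd CAN increase (e.g., set N[2] = 3).

Answer: yes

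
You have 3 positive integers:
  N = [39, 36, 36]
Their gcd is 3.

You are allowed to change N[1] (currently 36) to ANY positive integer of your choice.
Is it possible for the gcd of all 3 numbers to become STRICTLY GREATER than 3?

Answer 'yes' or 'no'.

Answer: no

Derivation:
Current gcd = 3
gcd of all OTHER numbers (without N[1]=36): gcd([39, 36]) = 3
The new gcd after any change is gcd(3, new_value).
This can be at most 3.
Since 3 = old gcd 3, the gcd can only stay the same or decrease.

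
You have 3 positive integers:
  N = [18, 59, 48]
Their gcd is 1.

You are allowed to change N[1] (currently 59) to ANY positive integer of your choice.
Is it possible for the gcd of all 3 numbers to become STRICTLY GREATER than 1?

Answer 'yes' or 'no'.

Current gcd = 1
gcd of all OTHER numbers (without N[1]=59): gcd([18, 48]) = 6
The new gcd after any change is gcd(6, new_value).
This can be at most 6.
Since 6 > old gcd 1, the gcd CAN increase (e.g., set N[1] = 6).

Answer: yes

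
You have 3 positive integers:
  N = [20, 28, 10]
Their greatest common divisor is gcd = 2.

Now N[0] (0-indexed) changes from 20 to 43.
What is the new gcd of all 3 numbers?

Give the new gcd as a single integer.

Numbers: [20, 28, 10], gcd = 2
Change: index 0, 20 -> 43
gcd of the OTHER numbers (without index 0): gcd([28, 10]) = 2
New gcd = gcd(g_others, new_val) = gcd(2, 43) = 1

Answer: 1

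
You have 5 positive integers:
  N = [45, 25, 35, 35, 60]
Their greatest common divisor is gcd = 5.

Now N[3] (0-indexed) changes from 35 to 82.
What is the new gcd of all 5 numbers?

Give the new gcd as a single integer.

Numbers: [45, 25, 35, 35, 60], gcd = 5
Change: index 3, 35 -> 82
gcd of the OTHER numbers (without index 3): gcd([45, 25, 35, 60]) = 5
New gcd = gcd(g_others, new_val) = gcd(5, 82) = 1

Answer: 1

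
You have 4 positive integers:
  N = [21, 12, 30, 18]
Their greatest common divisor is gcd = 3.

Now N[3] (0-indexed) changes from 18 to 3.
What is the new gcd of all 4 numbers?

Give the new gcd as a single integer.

Numbers: [21, 12, 30, 18], gcd = 3
Change: index 3, 18 -> 3
gcd of the OTHER numbers (without index 3): gcd([21, 12, 30]) = 3
New gcd = gcd(g_others, new_val) = gcd(3, 3) = 3

Answer: 3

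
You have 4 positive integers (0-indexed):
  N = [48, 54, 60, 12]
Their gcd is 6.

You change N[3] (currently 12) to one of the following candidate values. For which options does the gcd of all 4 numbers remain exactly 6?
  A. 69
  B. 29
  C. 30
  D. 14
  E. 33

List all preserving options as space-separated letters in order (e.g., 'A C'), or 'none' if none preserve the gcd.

Answer: C

Derivation:
Old gcd = 6; gcd of others (without N[3]) = 6
New gcd for candidate v: gcd(6, v). Preserves old gcd iff gcd(6, v) = 6.
  Option A: v=69, gcd(6,69)=3 -> changes
  Option B: v=29, gcd(6,29)=1 -> changes
  Option C: v=30, gcd(6,30)=6 -> preserves
  Option D: v=14, gcd(6,14)=2 -> changes
  Option E: v=33, gcd(6,33)=3 -> changes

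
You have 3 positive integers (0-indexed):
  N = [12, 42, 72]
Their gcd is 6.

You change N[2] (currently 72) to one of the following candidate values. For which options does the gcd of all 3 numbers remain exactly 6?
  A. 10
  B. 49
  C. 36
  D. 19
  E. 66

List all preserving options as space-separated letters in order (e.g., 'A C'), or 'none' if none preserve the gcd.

Old gcd = 6; gcd of others (without N[2]) = 6
New gcd for candidate v: gcd(6, v). Preserves old gcd iff gcd(6, v) = 6.
  Option A: v=10, gcd(6,10)=2 -> changes
  Option B: v=49, gcd(6,49)=1 -> changes
  Option C: v=36, gcd(6,36)=6 -> preserves
  Option D: v=19, gcd(6,19)=1 -> changes
  Option E: v=66, gcd(6,66)=6 -> preserves

Answer: C E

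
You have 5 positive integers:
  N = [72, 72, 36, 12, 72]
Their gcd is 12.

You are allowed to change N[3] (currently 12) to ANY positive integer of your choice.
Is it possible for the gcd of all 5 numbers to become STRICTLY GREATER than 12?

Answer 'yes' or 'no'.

Current gcd = 12
gcd of all OTHER numbers (without N[3]=12): gcd([72, 72, 36, 72]) = 36
The new gcd after any change is gcd(36, new_value).
This can be at most 36.
Since 36 > old gcd 12, the gcd CAN increase (e.g., set N[3] = 36).

Answer: yes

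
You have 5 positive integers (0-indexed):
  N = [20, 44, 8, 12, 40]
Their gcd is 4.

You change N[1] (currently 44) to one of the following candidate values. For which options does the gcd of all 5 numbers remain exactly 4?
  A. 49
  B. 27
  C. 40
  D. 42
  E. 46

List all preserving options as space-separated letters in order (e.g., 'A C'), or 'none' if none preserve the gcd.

Answer: C

Derivation:
Old gcd = 4; gcd of others (without N[1]) = 4
New gcd for candidate v: gcd(4, v). Preserves old gcd iff gcd(4, v) = 4.
  Option A: v=49, gcd(4,49)=1 -> changes
  Option B: v=27, gcd(4,27)=1 -> changes
  Option C: v=40, gcd(4,40)=4 -> preserves
  Option D: v=42, gcd(4,42)=2 -> changes
  Option E: v=46, gcd(4,46)=2 -> changes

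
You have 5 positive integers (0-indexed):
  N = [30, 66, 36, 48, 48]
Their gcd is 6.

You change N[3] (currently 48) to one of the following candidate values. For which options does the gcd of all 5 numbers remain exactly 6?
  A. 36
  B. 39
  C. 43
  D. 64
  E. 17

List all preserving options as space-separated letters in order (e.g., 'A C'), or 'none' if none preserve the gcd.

Old gcd = 6; gcd of others (without N[3]) = 6
New gcd for candidate v: gcd(6, v). Preserves old gcd iff gcd(6, v) = 6.
  Option A: v=36, gcd(6,36)=6 -> preserves
  Option B: v=39, gcd(6,39)=3 -> changes
  Option C: v=43, gcd(6,43)=1 -> changes
  Option D: v=64, gcd(6,64)=2 -> changes
  Option E: v=17, gcd(6,17)=1 -> changes

Answer: A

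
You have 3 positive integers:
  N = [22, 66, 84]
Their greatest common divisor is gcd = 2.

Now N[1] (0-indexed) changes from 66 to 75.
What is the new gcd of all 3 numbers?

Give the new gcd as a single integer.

Numbers: [22, 66, 84], gcd = 2
Change: index 1, 66 -> 75
gcd of the OTHER numbers (without index 1): gcd([22, 84]) = 2
New gcd = gcd(g_others, new_val) = gcd(2, 75) = 1

Answer: 1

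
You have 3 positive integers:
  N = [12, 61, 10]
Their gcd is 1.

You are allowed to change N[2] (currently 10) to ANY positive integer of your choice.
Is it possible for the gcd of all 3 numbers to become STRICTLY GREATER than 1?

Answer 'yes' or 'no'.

Answer: no

Derivation:
Current gcd = 1
gcd of all OTHER numbers (without N[2]=10): gcd([12, 61]) = 1
The new gcd after any change is gcd(1, new_value).
This can be at most 1.
Since 1 = old gcd 1, the gcd can only stay the same or decrease.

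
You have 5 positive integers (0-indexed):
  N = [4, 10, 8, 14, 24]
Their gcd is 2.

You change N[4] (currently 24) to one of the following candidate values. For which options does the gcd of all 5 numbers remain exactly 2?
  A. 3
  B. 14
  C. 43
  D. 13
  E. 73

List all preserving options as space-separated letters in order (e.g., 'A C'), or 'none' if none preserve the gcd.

Old gcd = 2; gcd of others (without N[4]) = 2
New gcd for candidate v: gcd(2, v). Preserves old gcd iff gcd(2, v) = 2.
  Option A: v=3, gcd(2,3)=1 -> changes
  Option B: v=14, gcd(2,14)=2 -> preserves
  Option C: v=43, gcd(2,43)=1 -> changes
  Option D: v=13, gcd(2,13)=1 -> changes
  Option E: v=73, gcd(2,73)=1 -> changes

Answer: B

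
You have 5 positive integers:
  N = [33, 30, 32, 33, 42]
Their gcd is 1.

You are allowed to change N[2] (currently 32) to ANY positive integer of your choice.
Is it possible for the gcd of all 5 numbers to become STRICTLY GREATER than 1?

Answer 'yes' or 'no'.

Current gcd = 1
gcd of all OTHER numbers (without N[2]=32): gcd([33, 30, 33, 42]) = 3
The new gcd after any change is gcd(3, new_value).
This can be at most 3.
Since 3 > old gcd 1, the gcd CAN increase (e.g., set N[2] = 3).

Answer: yes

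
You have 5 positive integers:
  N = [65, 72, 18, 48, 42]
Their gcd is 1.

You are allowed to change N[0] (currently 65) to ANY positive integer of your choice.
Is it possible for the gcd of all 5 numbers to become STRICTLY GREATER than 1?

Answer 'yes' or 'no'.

Current gcd = 1
gcd of all OTHER numbers (without N[0]=65): gcd([72, 18, 48, 42]) = 6
The new gcd after any change is gcd(6, new_value).
This can be at most 6.
Since 6 > old gcd 1, the gcd CAN increase (e.g., set N[0] = 6).

Answer: yes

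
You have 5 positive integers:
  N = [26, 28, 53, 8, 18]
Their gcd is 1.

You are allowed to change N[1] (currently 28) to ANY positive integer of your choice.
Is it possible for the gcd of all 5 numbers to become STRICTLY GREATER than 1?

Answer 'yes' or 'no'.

Current gcd = 1
gcd of all OTHER numbers (without N[1]=28): gcd([26, 53, 8, 18]) = 1
The new gcd after any change is gcd(1, new_value).
This can be at most 1.
Since 1 = old gcd 1, the gcd can only stay the same or decrease.

Answer: no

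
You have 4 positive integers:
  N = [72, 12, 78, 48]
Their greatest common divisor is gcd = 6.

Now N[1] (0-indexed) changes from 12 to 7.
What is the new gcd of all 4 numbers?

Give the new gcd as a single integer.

Numbers: [72, 12, 78, 48], gcd = 6
Change: index 1, 12 -> 7
gcd of the OTHER numbers (without index 1): gcd([72, 78, 48]) = 6
New gcd = gcd(g_others, new_val) = gcd(6, 7) = 1

Answer: 1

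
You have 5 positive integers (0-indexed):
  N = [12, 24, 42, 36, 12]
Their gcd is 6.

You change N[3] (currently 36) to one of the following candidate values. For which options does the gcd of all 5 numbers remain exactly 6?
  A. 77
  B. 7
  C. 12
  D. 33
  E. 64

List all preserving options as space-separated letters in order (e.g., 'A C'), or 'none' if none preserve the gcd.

Answer: C

Derivation:
Old gcd = 6; gcd of others (without N[3]) = 6
New gcd for candidate v: gcd(6, v). Preserves old gcd iff gcd(6, v) = 6.
  Option A: v=77, gcd(6,77)=1 -> changes
  Option B: v=7, gcd(6,7)=1 -> changes
  Option C: v=12, gcd(6,12)=6 -> preserves
  Option D: v=33, gcd(6,33)=3 -> changes
  Option E: v=64, gcd(6,64)=2 -> changes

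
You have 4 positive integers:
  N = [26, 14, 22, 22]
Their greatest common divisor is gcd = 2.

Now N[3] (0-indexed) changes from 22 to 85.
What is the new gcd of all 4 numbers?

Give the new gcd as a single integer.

Numbers: [26, 14, 22, 22], gcd = 2
Change: index 3, 22 -> 85
gcd of the OTHER numbers (without index 3): gcd([26, 14, 22]) = 2
New gcd = gcd(g_others, new_val) = gcd(2, 85) = 1

Answer: 1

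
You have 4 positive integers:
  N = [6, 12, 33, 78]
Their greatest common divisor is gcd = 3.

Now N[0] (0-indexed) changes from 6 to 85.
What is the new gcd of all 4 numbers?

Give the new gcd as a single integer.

Numbers: [6, 12, 33, 78], gcd = 3
Change: index 0, 6 -> 85
gcd of the OTHER numbers (without index 0): gcd([12, 33, 78]) = 3
New gcd = gcd(g_others, new_val) = gcd(3, 85) = 1

Answer: 1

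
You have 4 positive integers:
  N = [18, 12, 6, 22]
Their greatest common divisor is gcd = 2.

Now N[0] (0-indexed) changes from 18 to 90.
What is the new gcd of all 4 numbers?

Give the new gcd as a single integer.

Numbers: [18, 12, 6, 22], gcd = 2
Change: index 0, 18 -> 90
gcd of the OTHER numbers (without index 0): gcd([12, 6, 22]) = 2
New gcd = gcd(g_others, new_val) = gcd(2, 90) = 2

Answer: 2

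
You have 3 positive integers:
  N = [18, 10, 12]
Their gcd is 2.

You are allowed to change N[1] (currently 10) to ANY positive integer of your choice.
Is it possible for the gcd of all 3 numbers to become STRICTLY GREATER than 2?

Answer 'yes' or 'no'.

Current gcd = 2
gcd of all OTHER numbers (without N[1]=10): gcd([18, 12]) = 6
The new gcd after any change is gcd(6, new_value).
This can be at most 6.
Since 6 > old gcd 2, the gcd CAN increase (e.g., set N[1] = 6).

Answer: yes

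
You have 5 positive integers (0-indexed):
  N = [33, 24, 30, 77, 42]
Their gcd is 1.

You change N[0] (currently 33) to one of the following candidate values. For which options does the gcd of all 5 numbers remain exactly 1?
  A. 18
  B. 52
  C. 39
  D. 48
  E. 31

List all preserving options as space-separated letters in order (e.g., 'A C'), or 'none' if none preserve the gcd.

Old gcd = 1; gcd of others (without N[0]) = 1
New gcd for candidate v: gcd(1, v). Preserves old gcd iff gcd(1, v) = 1.
  Option A: v=18, gcd(1,18)=1 -> preserves
  Option B: v=52, gcd(1,52)=1 -> preserves
  Option C: v=39, gcd(1,39)=1 -> preserves
  Option D: v=48, gcd(1,48)=1 -> preserves
  Option E: v=31, gcd(1,31)=1 -> preserves

Answer: A B C D E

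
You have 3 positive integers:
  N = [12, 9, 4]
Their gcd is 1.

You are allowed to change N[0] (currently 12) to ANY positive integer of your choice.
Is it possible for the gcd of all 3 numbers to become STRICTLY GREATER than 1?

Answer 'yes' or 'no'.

Current gcd = 1
gcd of all OTHER numbers (without N[0]=12): gcd([9, 4]) = 1
The new gcd after any change is gcd(1, new_value).
This can be at most 1.
Since 1 = old gcd 1, the gcd can only stay the same or decrease.

Answer: no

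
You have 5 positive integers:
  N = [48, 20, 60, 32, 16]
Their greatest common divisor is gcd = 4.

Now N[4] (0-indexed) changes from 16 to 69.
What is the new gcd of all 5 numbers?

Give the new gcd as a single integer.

Answer: 1

Derivation:
Numbers: [48, 20, 60, 32, 16], gcd = 4
Change: index 4, 16 -> 69
gcd of the OTHER numbers (without index 4): gcd([48, 20, 60, 32]) = 4
New gcd = gcd(g_others, new_val) = gcd(4, 69) = 1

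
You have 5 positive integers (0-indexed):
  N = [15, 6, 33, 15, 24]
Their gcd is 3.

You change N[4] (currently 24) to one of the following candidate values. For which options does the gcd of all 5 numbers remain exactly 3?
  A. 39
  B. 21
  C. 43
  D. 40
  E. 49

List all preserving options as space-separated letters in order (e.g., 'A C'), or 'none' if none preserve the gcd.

Answer: A B

Derivation:
Old gcd = 3; gcd of others (without N[4]) = 3
New gcd for candidate v: gcd(3, v). Preserves old gcd iff gcd(3, v) = 3.
  Option A: v=39, gcd(3,39)=3 -> preserves
  Option B: v=21, gcd(3,21)=3 -> preserves
  Option C: v=43, gcd(3,43)=1 -> changes
  Option D: v=40, gcd(3,40)=1 -> changes
  Option E: v=49, gcd(3,49)=1 -> changes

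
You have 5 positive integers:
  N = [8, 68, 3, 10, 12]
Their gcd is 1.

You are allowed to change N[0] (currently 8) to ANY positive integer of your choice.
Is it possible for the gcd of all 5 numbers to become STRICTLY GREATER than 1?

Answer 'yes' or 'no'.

Answer: no

Derivation:
Current gcd = 1
gcd of all OTHER numbers (without N[0]=8): gcd([68, 3, 10, 12]) = 1
The new gcd after any change is gcd(1, new_value).
This can be at most 1.
Since 1 = old gcd 1, the gcd can only stay the same or decrease.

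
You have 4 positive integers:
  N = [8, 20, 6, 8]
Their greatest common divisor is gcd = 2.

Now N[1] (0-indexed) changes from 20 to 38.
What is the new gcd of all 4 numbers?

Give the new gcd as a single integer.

Answer: 2

Derivation:
Numbers: [8, 20, 6, 8], gcd = 2
Change: index 1, 20 -> 38
gcd of the OTHER numbers (without index 1): gcd([8, 6, 8]) = 2
New gcd = gcd(g_others, new_val) = gcd(2, 38) = 2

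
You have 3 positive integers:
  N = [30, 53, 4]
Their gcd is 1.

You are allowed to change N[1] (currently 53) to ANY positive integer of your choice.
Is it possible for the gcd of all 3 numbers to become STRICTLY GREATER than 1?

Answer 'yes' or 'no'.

Answer: yes

Derivation:
Current gcd = 1
gcd of all OTHER numbers (without N[1]=53): gcd([30, 4]) = 2
The new gcd after any change is gcd(2, new_value).
This can be at most 2.
Since 2 > old gcd 1, the gcd CAN increase (e.g., set N[1] = 2).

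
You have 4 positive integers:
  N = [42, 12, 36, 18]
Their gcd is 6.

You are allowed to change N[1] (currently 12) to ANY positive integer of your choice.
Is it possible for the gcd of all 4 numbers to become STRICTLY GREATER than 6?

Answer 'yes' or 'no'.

Current gcd = 6
gcd of all OTHER numbers (without N[1]=12): gcd([42, 36, 18]) = 6
The new gcd after any change is gcd(6, new_value).
This can be at most 6.
Since 6 = old gcd 6, the gcd can only stay the same or decrease.

Answer: no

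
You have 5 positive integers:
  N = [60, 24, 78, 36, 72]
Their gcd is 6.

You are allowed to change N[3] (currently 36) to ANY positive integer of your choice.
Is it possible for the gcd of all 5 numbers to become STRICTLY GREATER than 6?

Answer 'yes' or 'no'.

Answer: no

Derivation:
Current gcd = 6
gcd of all OTHER numbers (without N[3]=36): gcd([60, 24, 78, 72]) = 6
The new gcd after any change is gcd(6, new_value).
This can be at most 6.
Since 6 = old gcd 6, the gcd can only stay the same or decrease.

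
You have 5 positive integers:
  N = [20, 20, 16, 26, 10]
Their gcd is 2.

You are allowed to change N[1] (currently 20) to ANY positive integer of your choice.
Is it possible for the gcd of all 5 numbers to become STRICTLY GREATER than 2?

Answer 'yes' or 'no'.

Answer: no

Derivation:
Current gcd = 2
gcd of all OTHER numbers (without N[1]=20): gcd([20, 16, 26, 10]) = 2
The new gcd after any change is gcd(2, new_value).
This can be at most 2.
Since 2 = old gcd 2, the gcd can only stay the same or decrease.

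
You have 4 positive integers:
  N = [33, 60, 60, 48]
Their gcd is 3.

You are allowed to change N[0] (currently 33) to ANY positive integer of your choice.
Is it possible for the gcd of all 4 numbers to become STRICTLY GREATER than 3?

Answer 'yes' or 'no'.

Current gcd = 3
gcd of all OTHER numbers (without N[0]=33): gcd([60, 60, 48]) = 12
The new gcd after any change is gcd(12, new_value).
This can be at most 12.
Since 12 > old gcd 3, the gcd CAN increase (e.g., set N[0] = 12).

Answer: yes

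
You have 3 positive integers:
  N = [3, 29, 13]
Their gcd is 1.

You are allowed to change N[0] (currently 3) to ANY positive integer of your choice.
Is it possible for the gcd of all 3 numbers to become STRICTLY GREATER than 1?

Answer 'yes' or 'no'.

Current gcd = 1
gcd of all OTHER numbers (without N[0]=3): gcd([29, 13]) = 1
The new gcd after any change is gcd(1, new_value).
This can be at most 1.
Since 1 = old gcd 1, the gcd can only stay the same or decrease.

Answer: no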